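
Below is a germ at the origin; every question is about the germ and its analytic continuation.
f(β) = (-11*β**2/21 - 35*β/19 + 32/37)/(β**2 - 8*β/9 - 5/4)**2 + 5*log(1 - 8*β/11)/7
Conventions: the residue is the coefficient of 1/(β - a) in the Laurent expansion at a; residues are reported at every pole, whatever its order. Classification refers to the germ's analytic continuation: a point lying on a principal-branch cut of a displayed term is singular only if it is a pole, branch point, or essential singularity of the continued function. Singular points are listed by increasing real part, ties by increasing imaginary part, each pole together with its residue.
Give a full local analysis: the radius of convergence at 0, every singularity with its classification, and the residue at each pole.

Radius of convergence at 0: -4/9 + (1/18)*sqrt(469).
At 4/9 - (1/18)*sqrt(469): a pole of order 2; residue (10057851/2164856162)*sqrt(469).
At 11/8: a logarithmic branch point.
At 4/9 + (1/18)*sqrt(469): a pole of order 2; residue -(10057851/2164856162)*sqrt(469).

Denominator factor (β**2 - 8*β/9 - 5/4)^2: discriminant 469/81, real irrational roots 4/9 + (1/18)*sqrt(469) and 4/9 - (1/18)*sqrt(469); poles of order 2, moduli 4/9 + (1/18)*sqrt(469) and -4/9 + (1/18)*sqrt(469).
Branch term (5/7)*log(1 - β/(11/8)): its argument vanishes at β = 11/8, a logarithmic branch point, modulus 11/8.
The radius of convergence is the smallest modulus among the singular points: -4/9 + (1/18)*sqrt(469).
The branch term is analytic at 4/9 - (1/18)*sqrt(469) and contributes nothing to the residue; only the rational part matters.
The factor β**2 - 8*β/9 - 5/4 splits as (β - a)(β - a') with a = 4/9 - (1/18)*sqrt(469), a' = 4/9 + (1/18)*sqrt(469). At the order-2 pole a set g(β) = (β - a)^2*(rational part) = [-11*β**2/21 - 35*β/19 + 32/37] / (β - a')^2.
Order-2 pole: residue = g'(a); g'(4/9 - (1/18)*sqrt(469)) = (10057851/2164856162)*sqrt(469), so the residue is (10057851/2164856162)*sqrt(469).
The branch term is analytic at 4/9 + (1/18)*sqrt(469) and contributes nothing to the residue; only the rational part matters.
The factor β**2 - 8*β/9 - 5/4 splits as (β - a)(β - a') with a = 4/9 + (1/18)*sqrt(469), a' = 4/9 - (1/18)*sqrt(469). At the order-2 pole a set g(β) = (β - a)^2*(rational part) = [-11*β**2/21 - 35*β/19 + 32/37] / (β - a')^2.
Order-2 pole: residue = g'(a); g'(4/9 + (1/18)*sqrt(469)) = -(10057851/2164856162)*sqrt(469), so the residue is -(10057851/2164856162)*sqrt(469).
List the singular points by increasing real part (a conjugate pair: the negative imaginary part first).


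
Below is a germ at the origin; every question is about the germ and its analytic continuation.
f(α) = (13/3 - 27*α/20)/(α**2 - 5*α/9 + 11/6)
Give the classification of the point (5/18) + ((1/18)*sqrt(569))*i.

The point is a pole of order 1.

The denominator factor α**2 - 5*α/9 + 11/6 vanishes at (5/18) + ((1/18)*sqrt(569))*i and appears to the power 1; the numerator there equals (95/24) - ((3/40)*sqrt(569))*i, nonzero, and no other factor vanishes.
Hence a pole whose order is the multiplicity, 1.


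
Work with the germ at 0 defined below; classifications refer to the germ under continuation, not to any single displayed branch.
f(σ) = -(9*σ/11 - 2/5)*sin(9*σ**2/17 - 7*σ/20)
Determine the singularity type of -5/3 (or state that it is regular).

The point is a regular point.

There is no denominator, hence no pole anywhere.
The factor -sin(9*σ**2/17 - 7*σ/20) is entire.
So the germ continues analytically to -5/3.


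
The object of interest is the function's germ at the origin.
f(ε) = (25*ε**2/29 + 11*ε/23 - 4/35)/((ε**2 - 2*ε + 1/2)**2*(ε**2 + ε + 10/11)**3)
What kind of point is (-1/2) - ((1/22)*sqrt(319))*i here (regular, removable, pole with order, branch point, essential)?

The point is a pole of order 3.

The denominator factor ε**2 + ε + 10/11 vanishes at (-1/2) - ((1/22)*sqrt(319))*i and appears to the power 3; the numerator there equals (-181318/256795) + ((128/7337)*sqrt(319))*i, nonzero, and no other factor vanishes.
Hence a pole whose order is the multiplicity, 3.


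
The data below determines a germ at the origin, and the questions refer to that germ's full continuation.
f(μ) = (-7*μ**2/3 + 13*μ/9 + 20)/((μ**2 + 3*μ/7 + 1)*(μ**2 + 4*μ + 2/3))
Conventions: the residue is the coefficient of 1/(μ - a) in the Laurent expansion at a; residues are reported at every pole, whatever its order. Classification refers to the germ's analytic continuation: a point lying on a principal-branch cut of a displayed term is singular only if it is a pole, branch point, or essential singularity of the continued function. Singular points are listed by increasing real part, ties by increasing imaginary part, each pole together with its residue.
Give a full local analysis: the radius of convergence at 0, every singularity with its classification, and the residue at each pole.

Denominator factor (μ**2 + 3*μ/7 + 1): discriminant -187/49, complex-conjugate roots (-3/14) + ((1/14)*sqrt(187))*i and (-3/14) - ((1/14)*sqrt(187))*i; poles of order 1, moduli 1 and 1.
Denominator factor (μ**2 + 4*μ + 2/3): discriminant 40/3, real irrational roots -2 + (1/3)*sqrt(30) and -2 - (1/3)*sqrt(30); poles of order 1, moduli 2 - (1/3)*sqrt(30) and 2 + (1/3)*sqrt(30).
The radius of convergence is the smallest modulus among the singular points: 2 - (1/3)*sqrt(30).
The factor μ**2 + 4*μ + 2/3 splits as (μ - a)(μ - a') with a = -2 - (1/3)*sqrt(30), a' = -2 + (1/3)*sqrt(30). At the order-1 pole a set g(μ) = (μ - a)*f(μ) = [(-7*μ**2/3 + 13*μ/9 + 20)/(μ**2 + 3*μ/7 + 1)] / (μ - a').
Simple pole: residue = g(a) at a = -2 - (1/3)*sqrt(30), which is 106603/35394 - (16975/35394)*sqrt(30).
The factor μ**2 + 3*μ/7 + 1 splits as (μ - a)(μ - a') with a = (-3/14) - ((1/14)*sqrt(187))*i, a' = (-3/14) + ((1/14)*sqrt(187))*i. At the order-1 pole a set g(μ) = (μ - a)*f(μ) = [(-7*μ**2/3 + 13*μ/9 + 20)/(μ**2 + 4*μ + 2/3)] / (μ - a').
Simple pole: residue = g(a) at a = (-3/14) - ((1/14)*sqrt(187))*i, which is (-106603/35394) - ((5677/129778)*sqrt(187))*i.
The factor μ**2 + 3*μ/7 + 1 splits as (μ - a)(μ - a') with a = (-3/14) + ((1/14)*sqrt(187))*i, a' = (-3/14) - ((1/14)*sqrt(187))*i. At the order-1 pole a set g(μ) = (μ - a)*f(μ) = [(-7*μ**2/3 + 13*μ/9 + 20)/(μ**2 + 4*μ + 2/3)] / (μ - a').
Simple pole: residue = g(a) at a = (-3/14) + ((1/14)*sqrt(187))*i, which is (-106603/35394) + ((5677/129778)*sqrt(187))*i.
The factor μ**2 + 4*μ + 2/3 splits as (μ - a)(μ - a') with a = -2 + (1/3)*sqrt(30), a' = -2 - (1/3)*sqrt(30). At the order-1 pole a set g(μ) = (μ - a)*f(μ) = [(-7*μ**2/3 + 13*μ/9 + 20)/(μ**2 + 3*μ/7 + 1)] / (μ - a').
Simple pole: residue = g(a) at a = -2 + (1/3)*sqrt(30), which is 106603/35394 + (16975/35394)*sqrt(30).
List the singular points by increasing real part (a conjugate pair: the negative imaginary part first).

Radius of convergence at 0: 2 - (1/3)*sqrt(30).
At -2 - (1/3)*sqrt(30): a pole of order 1; residue 106603/35394 - (16975/35394)*sqrt(30).
At (-3/14) - ((1/14)*sqrt(187))*i: a pole of order 1; residue (-106603/35394) - ((5677/129778)*sqrt(187))*i.
At (-3/14) + ((1/14)*sqrt(187))*i: a pole of order 1; residue (-106603/35394) + ((5677/129778)*sqrt(187))*i.
At -2 + (1/3)*sqrt(30): a pole of order 1; residue 106603/35394 + (16975/35394)*sqrt(30).


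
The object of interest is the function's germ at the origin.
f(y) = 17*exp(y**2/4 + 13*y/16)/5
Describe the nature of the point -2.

There is no denominator, hence no pole anywhere.
The factor exp(y**2/4 + 13*y/16) is entire.
So the germ continues analytically to -2.

The point is a regular point.


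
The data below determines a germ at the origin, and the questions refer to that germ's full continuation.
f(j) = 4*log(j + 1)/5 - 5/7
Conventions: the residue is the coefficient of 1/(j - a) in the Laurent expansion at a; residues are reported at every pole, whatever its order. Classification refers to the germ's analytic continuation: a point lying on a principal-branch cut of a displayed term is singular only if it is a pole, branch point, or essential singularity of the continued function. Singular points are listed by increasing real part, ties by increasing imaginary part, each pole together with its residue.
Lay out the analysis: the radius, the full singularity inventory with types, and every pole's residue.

Branch term (4/5)*log(1 - j/(-1)): its argument vanishes at j = -1, a logarithmic branch point, modulus 1.
The radius of convergence is the smallest modulus among the singular points: 1.

Radius of convergence at 0: 1.
At -1: a logarithmic branch point.


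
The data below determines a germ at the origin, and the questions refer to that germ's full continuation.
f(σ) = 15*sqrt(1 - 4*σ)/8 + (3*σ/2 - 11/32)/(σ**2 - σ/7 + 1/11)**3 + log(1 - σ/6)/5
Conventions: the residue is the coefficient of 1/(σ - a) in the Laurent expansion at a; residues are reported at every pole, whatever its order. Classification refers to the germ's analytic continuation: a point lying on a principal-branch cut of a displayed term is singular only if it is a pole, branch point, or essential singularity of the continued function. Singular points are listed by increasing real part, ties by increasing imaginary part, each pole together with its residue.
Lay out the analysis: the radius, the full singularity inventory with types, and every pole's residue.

Denominator factor (σ**2 - σ/7 + 1/11)^3: discriminant -185/539, complex-conjugate roots (1/14) + ((1/154)*sqrt(2035))*i and (1/14) - ((1/154)*sqrt(2035))*i; poles of order 3, moduli (1/11)*sqrt(11) and (1/11)*sqrt(11).
Branch term (15/8)*sqrt(1 - σ/(1/4)): its argument vanishes at σ = 1/4, a square-root branch point, modulus 1/4.
Branch term (1/5)*log(1 - σ/(6)): its argument vanishes at σ = 6, a logarithmic branch point, modulus 6.
The radius of convergence is the smallest modulus among the singular points: 1/4.
The branch terms are analytic at (1/14) - ((1/154)*sqrt(2035))*i and contribute nothing to the residue; only the rational part matters.
The factor σ**2 - σ/7 + 1/11 splits as (σ - a)(σ - a') with a = (1/14) - ((1/154)*sqrt(2035))*i, a' = (1/14) + ((1/154)*sqrt(2035))*i. At the order-3 pole a set g(σ) = (σ - a)^3*(rational part) = [3*σ/2 - 11/32] / (σ - a')^3.
Order-3 pole: residue = g''(a)/2; g''((1/14) - ((1/154)*sqrt(2035))*i) = -((46192839/50653000)*sqrt(2035))*i, so the residue is -((46192839/101306000)*sqrt(2035))*i.
The branch terms are analytic at (1/14) + ((1/154)*sqrt(2035))*i and contribute nothing to the residue; only the rational part matters.
The factor σ**2 - σ/7 + 1/11 splits as (σ - a)(σ - a') with a = (1/14) + ((1/154)*sqrt(2035))*i, a' = (1/14) - ((1/154)*sqrt(2035))*i. At the order-3 pole a set g(σ) = (σ - a)^3*(rational part) = [3*σ/2 - 11/32] / (σ - a')^3.
Order-3 pole: residue = g''(a)/2; g''((1/14) + ((1/154)*sqrt(2035))*i) = ((46192839/50653000)*sqrt(2035))*i, so the residue is ((46192839/101306000)*sqrt(2035))*i.
List the singular points by increasing real part (a conjugate pair: the negative imaginary part first).

Radius of convergence at 0: 1/4.
At (1/14) - ((1/154)*sqrt(2035))*i: a pole of order 3; residue -((46192839/101306000)*sqrt(2035))*i.
At (1/14) + ((1/154)*sqrt(2035))*i: a pole of order 3; residue ((46192839/101306000)*sqrt(2035))*i.
At 1/4: an algebraic (square-root) branch point.
At 6: a logarithmic branch point.


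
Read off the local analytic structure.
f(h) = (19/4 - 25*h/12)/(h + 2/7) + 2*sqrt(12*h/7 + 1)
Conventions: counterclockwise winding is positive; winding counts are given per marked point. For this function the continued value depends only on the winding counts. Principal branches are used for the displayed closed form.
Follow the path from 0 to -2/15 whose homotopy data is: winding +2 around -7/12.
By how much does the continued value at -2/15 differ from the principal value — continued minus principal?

Continued minus principal equals 0.

The rational part is single-valued and drops out of the difference; each branch term changes only by its own monodromy.
(2)*sqrt(1 - h/(-7/12)): winding +2 is even, the square root returns to the same sheet, contribution 0.
Summing the contributions at h = -2/15 gives 0.


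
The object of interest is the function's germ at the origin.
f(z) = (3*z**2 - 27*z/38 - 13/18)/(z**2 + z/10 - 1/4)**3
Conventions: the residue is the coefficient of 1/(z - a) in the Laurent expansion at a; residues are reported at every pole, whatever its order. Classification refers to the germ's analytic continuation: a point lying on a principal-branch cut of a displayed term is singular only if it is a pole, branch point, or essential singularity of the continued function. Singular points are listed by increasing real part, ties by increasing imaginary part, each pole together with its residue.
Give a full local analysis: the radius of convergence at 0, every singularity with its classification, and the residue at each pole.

Denominator factor (z**2 + z/10 - 1/4)^3: discriminant 101/100, real irrational roots -1/20 + (1/20)*sqrt(101) and -1/20 - (1/20)*sqrt(101); poles of order 3, moduli -1/20 + (1/20)*sqrt(101) and 1/20 + (1/20)*sqrt(101).
The radius of convergence is the smallest modulus among the singular points: -1/20 + (1/20)*sqrt(101).
The factor z**2 + z/10 - 1/4 splits as (z - a)(z - a') with a = -1/20 - (1/20)*sqrt(101), a' = -1/20 + (1/20)*sqrt(101). At the order-3 pole a set g(z) = (z - a)^3*f(z) = [3*z**2 - 27*z/38 - 13/18] / (z - a')^3.
Order-3 pole: residue = g''(a)/2; g''(-1/20 - (1/20)*sqrt(101)) = (63728000/58727157)*sqrt(101), so the residue is (31864000/58727157)*sqrt(101).
The factor z**2 + z/10 - 1/4 splits as (z - a)(z - a') with a = -1/20 + (1/20)*sqrt(101), a' = -1/20 - (1/20)*sqrt(101). At the order-3 pole a set g(z) = (z - a)^3*f(z) = [3*z**2 - 27*z/38 - 13/18] / (z - a')^3.
Order-3 pole: residue = g''(a)/2; g''(-1/20 + (1/20)*sqrt(101)) = -(63728000/58727157)*sqrt(101), so the residue is -(31864000/58727157)*sqrt(101).
List the singular points by increasing real part (a conjugate pair: the negative imaginary part first).

Radius of convergence at 0: -1/20 + (1/20)*sqrt(101).
At -1/20 - (1/20)*sqrt(101): a pole of order 3; residue (31864000/58727157)*sqrt(101).
At -1/20 + (1/20)*sqrt(101): a pole of order 3; residue -(31864000/58727157)*sqrt(101).


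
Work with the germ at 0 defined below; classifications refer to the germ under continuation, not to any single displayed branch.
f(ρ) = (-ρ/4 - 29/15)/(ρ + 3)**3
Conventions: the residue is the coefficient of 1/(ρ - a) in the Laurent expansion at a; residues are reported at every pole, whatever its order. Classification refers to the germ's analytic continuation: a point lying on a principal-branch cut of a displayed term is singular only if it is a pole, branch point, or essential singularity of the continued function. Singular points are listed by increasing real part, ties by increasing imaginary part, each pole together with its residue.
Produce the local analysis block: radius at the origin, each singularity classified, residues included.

Radius of convergence at 0: 3.
At -3: a pole of order 3; residue 0.

Denominator factor (ρ + 3)^3: pole of order 3 at -3, modulus 3.
The radius of convergence is the smallest modulus among the singular points: 3.
At the order-3 pole -3 set g(ρ) = (ρ - (-3))^3*f(ρ) = -ρ/4 - 29/15.
Order-3 pole: residue = g''(a)/2; g''(-3) = 0, so the residue is 0.


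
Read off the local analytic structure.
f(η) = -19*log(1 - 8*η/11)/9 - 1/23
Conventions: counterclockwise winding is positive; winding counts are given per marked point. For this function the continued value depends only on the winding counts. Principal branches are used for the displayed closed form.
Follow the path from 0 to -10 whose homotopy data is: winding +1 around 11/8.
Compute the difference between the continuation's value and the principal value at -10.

Continued minus principal equals -(38/9)*pi*i.

The rational part is single-valued and drops out of the difference; each branch term changes only by its own monodromy.
(-19/9)*log(1 - η/(11/8)): each positive loop around 11/8 adds 2*pi*i to the log, so winding +1 contributes (-19/9)*(1)*2*pi*i = -(38/9)*pi*i.
Summing the contributions at η = -10 gives -(38/9)*pi*i.


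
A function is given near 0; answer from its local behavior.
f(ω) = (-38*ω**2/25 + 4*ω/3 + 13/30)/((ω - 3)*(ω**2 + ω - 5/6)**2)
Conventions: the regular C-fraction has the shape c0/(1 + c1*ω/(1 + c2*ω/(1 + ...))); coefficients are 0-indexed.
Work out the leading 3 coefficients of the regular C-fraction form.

The regular C-fraction coefficients are [-26/125, -1133/195, 269032/73645].

Taylor coefficients (expand at 0): a_0 = -26/125, a_1 = -2266/1875, a_2 = -73322/28125.
c0 = a_0 = -26/125. Peel one level at a time: if S = 1 + c*ω/S' with S'(0) = 1, then c is the ω-coefficient of S and S' = c*ω/(S - 1).
S_1 = c0/f = 1 + (-1133/195)*ω + (269032/12675)*ω^2 + ...; c1 = -1133/195.
S_2 = c1*ω/(S_1 - 1) = 1 + (269032/73645)*ω + ...; c2 = 269032/73645.


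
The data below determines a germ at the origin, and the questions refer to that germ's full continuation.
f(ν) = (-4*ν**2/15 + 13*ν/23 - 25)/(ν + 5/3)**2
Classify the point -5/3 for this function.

The point is a pole of order 2.

The denominator factor ν + 5/3 vanishes at -5/3 and appears to the power 2; the numerator there equals -16570/621, nonzero, and no other factor vanishes.
Hence a pole whose order is the multiplicity, 2.


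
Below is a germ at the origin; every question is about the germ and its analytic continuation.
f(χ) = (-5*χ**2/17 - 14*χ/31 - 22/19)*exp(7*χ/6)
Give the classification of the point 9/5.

The point is a regular point.

There is no denominator, hence no pole anywhere.
The factor exp(7*χ/6) is entire.
So the germ continues analytically to 9/5.


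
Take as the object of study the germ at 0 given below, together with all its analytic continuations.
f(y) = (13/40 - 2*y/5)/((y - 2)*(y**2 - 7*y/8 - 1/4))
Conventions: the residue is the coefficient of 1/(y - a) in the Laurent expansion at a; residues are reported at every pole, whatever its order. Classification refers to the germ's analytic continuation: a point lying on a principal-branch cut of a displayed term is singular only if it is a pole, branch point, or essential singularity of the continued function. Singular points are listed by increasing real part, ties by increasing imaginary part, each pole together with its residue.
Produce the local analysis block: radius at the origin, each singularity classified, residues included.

Radius of convergence at 0: -7/16 + (1/16)*sqrt(113).
At 7/16 - (1/16)*sqrt(113): a pole of order 1; residue 19/160 + (37/18080)*sqrt(113).
At 7/16 + (1/16)*sqrt(113): a pole of order 1; residue 19/160 - (37/18080)*sqrt(113).
At 2: a pole of order 1; residue -19/80.

Denominator factor (y - 2): pole of order 1 at 2, modulus 2.
Denominator factor (y**2 - 7*y/8 - 1/4): discriminant 113/64, real irrational roots 7/16 + (1/16)*sqrt(113) and 7/16 - (1/16)*sqrt(113); poles of order 1, moduli 7/16 + (1/16)*sqrt(113) and -7/16 + (1/16)*sqrt(113).
The radius of convergence is the smallest modulus among the singular points: -7/16 + (1/16)*sqrt(113).
The factor y**2 - 7*y/8 - 1/4 splits as (y - a)(y - a') with a = 7/16 - (1/16)*sqrt(113), a' = 7/16 + (1/16)*sqrt(113). At the order-1 pole a set g(y) = (y - a)*f(y) = [(13/40 - 2*y/5)/(y - 2)] / (y - a').
Simple pole: residue = g(a) at a = 7/16 - (1/16)*sqrt(113), which is 19/160 + (37/18080)*sqrt(113).
The factor y**2 - 7*y/8 - 1/4 splits as (y - a)(y - a') with a = 7/16 + (1/16)*sqrt(113), a' = 7/16 - (1/16)*sqrt(113). At the order-1 pole a set g(y) = (y - a)*f(y) = [(13/40 - 2*y/5)/(y - 2)] / (y - a').
Simple pole: residue = g(a) at a = 7/16 + (1/16)*sqrt(113), which is 19/160 - (37/18080)*sqrt(113).
At the order-1 pole 2 set g(y) = (y - (2))*f(y) = (13/40 - 2*y/5)/(y**2 - 7*y/8 - 1/4).
Simple pole: residue = g(a) at a = 2, which is -19/80.
List the singular points by increasing real part (a conjugate pair: the negative imaginary part first).


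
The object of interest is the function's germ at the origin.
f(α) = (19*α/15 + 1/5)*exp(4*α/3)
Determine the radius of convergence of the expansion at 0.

The radius of convergence is infinite.

The factor exp(4*α/3) is entire and contributes no finite singular point.
The polynomial part has no poles.
No finite singular points: the Taylor series at 0 converges everywhere.


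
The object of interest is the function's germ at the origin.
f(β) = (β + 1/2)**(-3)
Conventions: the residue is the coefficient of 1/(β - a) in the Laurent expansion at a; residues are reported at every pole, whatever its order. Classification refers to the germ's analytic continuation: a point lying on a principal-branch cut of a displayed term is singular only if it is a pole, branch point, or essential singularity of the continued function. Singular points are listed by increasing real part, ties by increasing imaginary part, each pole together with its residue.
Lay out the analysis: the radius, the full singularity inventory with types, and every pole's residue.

Denominator factor (β + 1/2)^3: pole of order 3 at -1/2, modulus 1/2.
The radius of convergence is the smallest modulus among the singular points: 1/2.
At the order-3 pole -1/2 set g(β) = (β - (-1/2))^3*f(β) = 1.
Order-3 pole: residue = g''(a)/2; g''(-1/2) = 0, so the residue is 0.

Radius of convergence at 0: 1/2.
At -1/2: a pole of order 3; residue 0.


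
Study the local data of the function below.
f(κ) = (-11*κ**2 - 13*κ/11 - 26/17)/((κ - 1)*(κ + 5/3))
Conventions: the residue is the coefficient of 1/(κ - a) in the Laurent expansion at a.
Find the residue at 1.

At the order-1 pole 1 set g(κ) = (κ - (1))*f(κ) = (-11*κ**2 - 13*κ/11 - 26/17)/(κ + 5/3).
Simple pole: residue = g(a) at a = 1, which is -1923/374.

The residue is -1923/374.


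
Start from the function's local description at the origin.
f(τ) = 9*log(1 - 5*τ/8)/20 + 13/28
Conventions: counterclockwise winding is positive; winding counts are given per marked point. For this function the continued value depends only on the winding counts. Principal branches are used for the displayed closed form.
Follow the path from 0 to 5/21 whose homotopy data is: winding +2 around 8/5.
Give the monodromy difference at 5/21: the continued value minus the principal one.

Continued minus principal equals (9/5)*pi*i.

The rational part is single-valued and drops out of the difference; each branch term changes only by its own monodromy.
(9/20)*log(1 - τ/(8/5)): each positive loop around 8/5 adds 2*pi*i to the log, so winding +2 contributes (9/20)*(2)*2*pi*i = (9/5)*pi*i.
Summing the contributions at τ = 5/21 gives (9/5)*pi*i.


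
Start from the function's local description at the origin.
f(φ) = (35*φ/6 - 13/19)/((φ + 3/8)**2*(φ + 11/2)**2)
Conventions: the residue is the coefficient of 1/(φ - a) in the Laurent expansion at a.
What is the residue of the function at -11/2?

At the order-2 pole -11/2 set g(φ) = (φ - (-11/2))^2*f(φ) = (35*φ/6 - 13/19)/(φ + 3/8)**2.
Order-2 pole: residue = g'(a); g'(-11/2) = -1040096/3928497, so the residue is -1040096/3928497.

The residue is -1040096/3928497.


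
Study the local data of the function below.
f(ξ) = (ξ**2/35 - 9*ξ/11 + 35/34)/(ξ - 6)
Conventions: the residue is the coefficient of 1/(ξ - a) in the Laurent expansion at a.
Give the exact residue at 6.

The residue is -37321/13090.

At the order-1 pole 6 set g(ξ) = (ξ - (6))*f(ξ) = ξ**2/35 - 9*ξ/11 + 35/34.
Simple pole: residue = g(a) at a = 6, which is -37321/13090.


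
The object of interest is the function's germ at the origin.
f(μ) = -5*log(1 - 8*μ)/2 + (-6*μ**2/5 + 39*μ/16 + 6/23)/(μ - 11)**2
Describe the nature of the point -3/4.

The point is a regular point.

Denominator factors: μ - 11 = -47/4 at μ = -3/4 — none vanishes.
Branch term log(1 - μ/(1/8)): argument at -3/4 is 7, nonzero, so -3/4 is not its branch point (a point on a principal cut is still regular for the continued germ).
So the germ continues analytically to -3/4.


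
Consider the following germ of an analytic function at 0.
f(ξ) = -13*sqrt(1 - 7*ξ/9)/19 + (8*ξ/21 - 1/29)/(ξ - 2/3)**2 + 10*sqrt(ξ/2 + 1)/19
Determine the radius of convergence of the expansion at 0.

The radius of convergence is 2/3.

Denominator factor (ξ - 2/3)^2: pole of order 2 at 2/3, modulus 2/3.
Branch term (-13/19)*sqrt(1 - ξ/(9/7)): its argument vanishes at ξ = 9/7, a square-root branch point, modulus 9/7.
Branch term (10/19)*sqrt(1 - ξ/(-2)): its argument vanishes at ξ = -2, a square-root branch point, modulus 2.
The radius of convergence is the smallest modulus among the singular points: 2/3.


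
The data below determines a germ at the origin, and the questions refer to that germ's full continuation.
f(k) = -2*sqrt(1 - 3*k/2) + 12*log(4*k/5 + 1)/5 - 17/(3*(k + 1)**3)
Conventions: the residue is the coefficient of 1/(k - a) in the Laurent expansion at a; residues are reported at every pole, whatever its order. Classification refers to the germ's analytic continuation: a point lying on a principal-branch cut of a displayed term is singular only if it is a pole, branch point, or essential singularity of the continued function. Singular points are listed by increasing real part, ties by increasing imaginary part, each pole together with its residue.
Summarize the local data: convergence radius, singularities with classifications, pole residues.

Denominator factor (k + 1)^3: pole of order 3 at -1, modulus 1.
Branch term (12/5)*log(1 - k/(-5/4)): its argument vanishes at k = -5/4, a logarithmic branch point, modulus 5/4.
Branch term (-2)*sqrt(1 - k/(2/3)): its argument vanishes at k = 2/3, a square-root branch point, modulus 2/3.
The radius of convergence is the smallest modulus among the singular points: 2/3.
The branch terms are analytic at -1 and contribute nothing to the residue; only the rational part matters.
At the order-3 pole -1 set g(k) = (k - (-1))^3*(rational part) = -17/3.
Order-3 pole: residue = g''(a)/2; g''(-1) = 0, so the residue is 0.
List the singular points by increasing real part (a conjugate pair: the negative imaginary part first).

Radius of convergence at 0: 2/3.
At -5/4: a logarithmic branch point.
At -1: a pole of order 3; residue 0.
At 2/3: an algebraic (square-root) branch point.


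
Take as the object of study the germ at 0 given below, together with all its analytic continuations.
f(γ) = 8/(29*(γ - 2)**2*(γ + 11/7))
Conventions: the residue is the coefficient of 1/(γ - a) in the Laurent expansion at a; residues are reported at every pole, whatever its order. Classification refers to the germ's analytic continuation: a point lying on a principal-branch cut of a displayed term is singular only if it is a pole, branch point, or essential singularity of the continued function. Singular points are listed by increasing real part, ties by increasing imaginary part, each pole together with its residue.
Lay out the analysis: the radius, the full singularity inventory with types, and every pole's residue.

Denominator factor (γ - 2)^2: pole of order 2 at 2, modulus 2.
Denominator factor (γ + 11/7): pole of order 1 at -11/7, modulus 11/7.
The radius of convergence is the smallest modulus among the singular points: 11/7.
At the order-1 pole -11/7 set g(γ) = (γ - (-11/7))*f(γ) = 8/(29*(γ - 2)**2).
Simple pole: residue = g(a) at a = -11/7, which is 392/18125.
At the order-2 pole 2 set g(γ) = (γ - (2))^2*f(γ) = 8/(29*(γ + 11/7)).
Order-2 pole: residue = g'(a); g'(2) = -392/18125, so the residue is -392/18125.
List the singular points by increasing real part (a conjugate pair: the negative imaginary part first).

Radius of convergence at 0: 11/7.
At -11/7: a pole of order 1; residue 392/18125.
At 2: a pole of order 2; residue -392/18125.


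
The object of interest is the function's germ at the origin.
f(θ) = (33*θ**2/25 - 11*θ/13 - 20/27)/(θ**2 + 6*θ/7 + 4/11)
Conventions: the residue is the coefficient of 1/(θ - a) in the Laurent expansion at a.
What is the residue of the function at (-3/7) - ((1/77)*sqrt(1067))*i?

The residue is (-4499/4550) - ((160469/11916450)*sqrt(1067))*i.

The factor θ**2 + 6*θ/7 + 4/11 splits as (θ - a)(θ - a') with a = (-3/7) - ((1/77)*sqrt(1067))*i, a' = (-3/7) + ((1/77)*sqrt(1067))*i. At the order-1 pole a set g(θ) = (θ - a)*f(θ) = [33*θ**2/25 - 11*θ/13 - 20/27] / (θ - a').
Simple pole: residue = g(a) at a = (-3/7) - ((1/77)*sqrt(1067))*i, which is (-4499/4550) - ((160469/11916450)*sqrt(1067))*i.


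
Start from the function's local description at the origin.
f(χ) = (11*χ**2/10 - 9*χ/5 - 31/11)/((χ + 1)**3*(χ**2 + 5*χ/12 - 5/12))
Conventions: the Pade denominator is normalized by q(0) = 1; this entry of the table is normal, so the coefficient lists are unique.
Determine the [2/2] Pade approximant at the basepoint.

Taylor coefficients needed (expand at 0): a_0 = 372/55, a_1 = -2532/275, a_2 = 8802/275, a_3 = -32844/1375, a_4 = 5244/55.
Write the denominator as Q(χ) = 1 + q1*χ + q2*χ^2. Requiring Q*f - P = O(χ^5) with deg P <= 2 kills the coefficients of χ^3..χ^4 in Q*f:
  χ^3: a_3 + q1*a_2 + q2*a_1 = 0, i.e. -32844/1375 + (8802/275)*q1 + (-2532/275)*q2 = 0.
  χ^4: a_4 + q1*a_3 + q2*a_2 = 0, i.e. 5244/55 + (-32844/1375)*q1 + (8802/275)*q2 = 0.
Solving this linear system: q1 = -1190342/8450417, q2 = -130305074/42252085.
The numerator is Q*f truncated at degree 2: P0 = a_0 = 372/55; P1 = a_1 + q1*a_0 = -23610491964/2323864675; P2 = a_2 + q1*a_1 + q2*a_0 = 1156841154/92954587.

The Pade approximant has numerator coefficients [372/55, -23610491964/2323864675, 1156841154/92954587]; denominator coefficients [1, -1190342/8450417, -130305074/42252085].


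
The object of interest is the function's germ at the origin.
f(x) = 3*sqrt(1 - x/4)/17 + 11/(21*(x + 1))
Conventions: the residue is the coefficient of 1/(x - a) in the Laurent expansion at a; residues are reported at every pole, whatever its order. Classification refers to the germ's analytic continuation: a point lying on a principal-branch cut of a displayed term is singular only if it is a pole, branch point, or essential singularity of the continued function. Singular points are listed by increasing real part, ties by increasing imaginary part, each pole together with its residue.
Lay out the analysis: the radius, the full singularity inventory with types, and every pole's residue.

Denominator factor (x + 1): pole of order 1 at -1, modulus 1.
Branch term (3/17)*sqrt(1 - x/(4)): its argument vanishes at x = 4, a square-root branch point, modulus 4.
The radius of convergence is the smallest modulus among the singular points: 1.
The branch term is analytic at -1 and contributes nothing to the residue; only the rational part matters.
At the order-1 pole -1 set g(x) = (x - (-1))*(rational part) = 11/21.
Simple pole: residue = g(a) at a = -1, which is 11/21.
List the singular points by increasing real part (a conjugate pair: the negative imaginary part first).

Radius of convergence at 0: 1.
At -1: a pole of order 1; residue 11/21.
At 4: an algebraic (square-root) branch point.


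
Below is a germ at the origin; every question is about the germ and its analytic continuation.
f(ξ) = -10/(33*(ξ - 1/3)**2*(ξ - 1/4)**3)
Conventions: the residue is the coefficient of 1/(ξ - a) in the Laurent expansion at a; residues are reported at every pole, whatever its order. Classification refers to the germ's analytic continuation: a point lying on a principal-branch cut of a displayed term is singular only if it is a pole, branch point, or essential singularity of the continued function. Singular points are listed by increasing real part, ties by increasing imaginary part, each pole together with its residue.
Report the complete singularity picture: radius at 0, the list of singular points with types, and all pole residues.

Radius of convergence at 0: 1/4.
At 1/4: a pole of order 3; residue -207360/11.
At 1/3: a pole of order 2; residue 207360/11.

Denominator factor (ξ - 1/4)^3: pole of order 3 at 1/4, modulus 1/4.
Denominator factor (ξ - 1/3)^2: pole of order 2 at 1/3, modulus 1/3.
The radius of convergence is the smallest modulus among the singular points: 1/4.
At the order-3 pole 1/4 set g(ξ) = (ξ - (1/4))^3*f(ξ) = -10/(33*(ξ - 1/3)**2).
Order-3 pole: residue = g''(a)/2; g''(1/4) = -414720/11, so the residue is -207360/11.
At the order-2 pole 1/3 set g(ξ) = (ξ - (1/3))^2*f(ξ) = -10/(33*(ξ - 1/4)**3).
Order-2 pole: residue = g'(a); g'(1/3) = 207360/11, so the residue is 207360/11.
List the singular points by increasing real part (a conjugate pair: the negative imaginary part first).


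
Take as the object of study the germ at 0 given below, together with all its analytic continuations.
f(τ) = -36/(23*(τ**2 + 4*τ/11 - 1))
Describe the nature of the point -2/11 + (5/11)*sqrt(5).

The denominator factor τ**2 + 4*τ/11 - 1 vanishes at -2/11 + (5/11)*sqrt(5) and appears to the power 1; the numerator there equals -36/23, nonzero, and no other factor vanishes.
Hence a pole whose order is the multiplicity, 1.

The point is a pole of order 1.


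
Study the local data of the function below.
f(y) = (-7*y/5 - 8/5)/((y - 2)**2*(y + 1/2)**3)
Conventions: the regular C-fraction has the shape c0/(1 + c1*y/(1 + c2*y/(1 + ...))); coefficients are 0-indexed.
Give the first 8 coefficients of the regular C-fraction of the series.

Taylor coefficients (expand at 0): a_0 = -16/5, a_1 = 66/5, a_2 = -46, a_3 = 279/2, a_4 = -393, a_5 = 42021/40, a_6 = -108161/40, a_7 = 216363/32.
c0 = a_0 = -16/5. Peel one level at a time: if S = 1 + c*y/S' with S'(0) = 1, then c is the y-coefficient of S and S' = c*y/(S - 1).
S_1 = c0/f = 1 + (33/8)*y + (169/64)*y^2 + ...; c1 = 33/8.
S_2 = c1*y/(S_1 - 1) = 1 + (-169/264)*y + (6865/4356)*y^2 + ...; c2 = -169/264.
S_3 = c2*y/(S_2 - 1) = 1 + (13730/5577)*y + (103340/28561)*y^2 + ...; c3 = 13730/5577.
S_4 = c3*y/(S_3 - 1) = 1 + (-341022/232037)*y + (-3062664/9425645)*y^2 + ...; c4 = -341022/232037.
S_5 = c4*y/(S_4 - 1) = 1 + (-7842276/35471455)*y + (-169639496/667447225)*y^2 + ...; c5 = -7842276/35471455.
S_6 = c5*y/(S_5 - 1) = 1 + (-344548858/299711835)*y + (1807694546/672916005)*y^2 + ...; c6 = -344548858/299711835.
S_7 = c6*y/(S_6 - 1) = 1 + (3401441267/1455612273)*y + ...; c7 = 3401441267/1455612273.

The regular C-fraction coefficients are [-16/5, 33/8, -169/264, 13730/5577, -341022/232037, -7842276/35471455, -344548858/299711835, 3401441267/1455612273].


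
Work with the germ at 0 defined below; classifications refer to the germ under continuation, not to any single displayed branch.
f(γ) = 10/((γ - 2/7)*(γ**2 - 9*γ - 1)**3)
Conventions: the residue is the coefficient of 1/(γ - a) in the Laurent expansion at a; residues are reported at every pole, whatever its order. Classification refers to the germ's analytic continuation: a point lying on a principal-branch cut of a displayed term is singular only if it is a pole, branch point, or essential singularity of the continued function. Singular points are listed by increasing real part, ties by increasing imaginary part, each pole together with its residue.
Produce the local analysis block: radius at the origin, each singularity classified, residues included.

Denominator factor (γ - 2/7): pole of order 1 at 2/7, modulus 2/7.
Denominator factor (γ**2 - 9*γ - 1)^3: discriminant 85, real irrational roots 9/2 + (1/2)*sqrt(85) and 9/2 - (1/2)*sqrt(85); poles of order 3, moduli 9/2 + (1/2)*sqrt(85) and -9/2 + (1/2)*sqrt(85).
The radius of convergence is the smallest modulus among the singular points: -9/2 + (1/2)*sqrt(85).
The factor γ**2 - 9*γ - 1 splits as (γ - a)(γ - a') with a = 9/2 - (1/2)*sqrt(85), a' = 9/2 + (1/2)*sqrt(85). At the order-3 pole a set g(γ) = (γ - a)^3*f(γ) = [10/(γ - 2/7)] / (γ - a')^3.
Order-3 pole: residue = g''(a)/2; g''(9/2 - (1/2)*sqrt(85)) = 1176490/5000211 + (15650305426/614150916075)*sqrt(85), so the residue is 588245/5000211 + (7825152713/614150916075)*sqrt(85).
At the order-1 pole 2/7 set g(γ) = (γ - (2/7))*f(γ) = 10/(γ**2 - 9*γ - 1)**3.
Simple pole: residue = g(a) at a = 2/7, which is -1176490/5000211.
The factor γ**2 - 9*γ - 1 splits as (γ - a)(γ - a') with a = 9/2 + (1/2)*sqrt(85), a' = 9/2 - (1/2)*sqrt(85). At the order-3 pole a set g(γ) = (γ - a)^3*f(γ) = [10/(γ - 2/7)] / (γ - a')^3.
Order-3 pole: residue = g''(a)/2; g''(9/2 + (1/2)*sqrt(85)) = 1176490/5000211 - (15650305426/614150916075)*sqrt(85), so the residue is 588245/5000211 - (7825152713/614150916075)*sqrt(85).
List the singular points by increasing real part (a conjugate pair: the negative imaginary part first).

Radius of convergence at 0: -9/2 + (1/2)*sqrt(85).
At 9/2 - (1/2)*sqrt(85): a pole of order 3; residue 588245/5000211 + (7825152713/614150916075)*sqrt(85).
At 2/7: a pole of order 1; residue -1176490/5000211.
At 9/2 + (1/2)*sqrt(85): a pole of order 3; residue 588245/5000211 - (7825152713/614150916075)*sqrt(85).


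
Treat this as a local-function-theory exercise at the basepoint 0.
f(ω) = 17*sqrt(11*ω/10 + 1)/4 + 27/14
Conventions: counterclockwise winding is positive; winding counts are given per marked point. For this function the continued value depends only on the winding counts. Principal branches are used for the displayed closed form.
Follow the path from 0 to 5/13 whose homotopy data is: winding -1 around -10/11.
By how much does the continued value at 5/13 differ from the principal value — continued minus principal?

Continued minus principal equals -(17/52)*sqrt(962).

The rational part is single-valued and drops out of the difference; each branch term changes only by its own monodromy.
(17/4)*sqrt(1 - ω/(-10/11)): winding -1 is odd, the square root flips sign, contributing -2*(17/4)*sqrt(1 - (5/13)/(-10/11)) = -2*(17/4)*sqrt(37/26) = -(17/52)*sqrt(962).
Summing the contributions at ω = 5/13 gives -(17/52)*sqrt(962).


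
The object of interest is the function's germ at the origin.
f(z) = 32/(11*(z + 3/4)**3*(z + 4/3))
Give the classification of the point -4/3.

The point is a pole of order 1.

The denominator factor z + 4/3 vanishes at -4/3 and appears to the power 1; the numerator there equals 32/11, nonzero, and no other factor vanishes.
Hence a pole whose order is the multiplicity, 1.


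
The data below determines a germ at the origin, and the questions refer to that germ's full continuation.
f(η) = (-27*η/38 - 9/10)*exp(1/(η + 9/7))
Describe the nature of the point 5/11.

There is no denominator, hence no pole anywhere.
The essential point of exp(1/(η - (-9/7))) is -9/7, not 5/11.
So the germ continues analytically to 5/11.

The point is a regular point.


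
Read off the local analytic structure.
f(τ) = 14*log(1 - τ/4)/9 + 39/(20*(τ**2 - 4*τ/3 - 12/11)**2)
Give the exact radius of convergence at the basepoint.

The radius of convergence is -2/3 + (2/33)*sqrt(418).

Denominator factor (τ**2 - 4*τ/3 - 12/11)^2: discriminant 608/99, real irrational roots 2/3 + (2/33)*sqrt(418) and 2/3 - (2/33)*sqrt(418); poles of order 2, moduli 2/3 + (2/33)*sqrt(418) and -2/3 + (2/33)*sqrt(418).
Branch term (14/9)*log(1 - τ/(4)): its argument vanishes at τ = 4, a logarithmic branch point, modulus 4.
The radius of convergence is the smallest modulus among the singular points: -2/3 + (2/33)*sqrt(418).


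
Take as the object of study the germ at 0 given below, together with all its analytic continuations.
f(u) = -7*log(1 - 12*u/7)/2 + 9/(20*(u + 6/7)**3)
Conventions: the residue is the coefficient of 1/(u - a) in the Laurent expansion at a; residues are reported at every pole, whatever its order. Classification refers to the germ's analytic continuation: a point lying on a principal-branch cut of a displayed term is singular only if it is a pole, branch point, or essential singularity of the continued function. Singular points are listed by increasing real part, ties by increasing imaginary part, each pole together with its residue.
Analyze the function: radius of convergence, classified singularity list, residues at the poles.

Denominator factor (u + 6/7)^3: pole of order 3 at -6/7, modulus 6/7.
Branch term (-7/2)*log(1 - u/(7/12)): its argument vanishes at u = 7/12, a logarithmic branch point, modulus 7/12.
The radius of convergence is the smallest modulus among the singular points: 7/12.
The branch term is analytic at -6/7 and contributes nothing to the residue; only the rational part matters.
At the order-3 pole -6/7 set g(u) = (u - (-6/7))^3*(rational part) = 9/20.
Order-3 pole: residue = g''(a)/2; g''(-6/7) = 0, so the residue is 0.
List the singular points by increasing real part (a conjugate pair: the negative imaginary part first).

Radius of convergence at 0: 7/12.
At -6/7: a pole of order 3; residue 0.
At 7/12: a logarithmic branch point.
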